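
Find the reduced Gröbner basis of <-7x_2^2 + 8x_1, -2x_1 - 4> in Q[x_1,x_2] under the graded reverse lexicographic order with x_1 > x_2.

G = {x_2^2 + 16/7, x_1 + 2}

The reduced Gröbner basis is the canonical form of the ideal for this ordering.

f_1 = -7x_2^2 + 8x_1, LT = x_2^2.
f_2 = -2x_1 - 4, LT = x_1.

The S-polynomials (S(f_1,f_2)) all reduce to 0 modulo the current basis, so we have a Gröbner basis.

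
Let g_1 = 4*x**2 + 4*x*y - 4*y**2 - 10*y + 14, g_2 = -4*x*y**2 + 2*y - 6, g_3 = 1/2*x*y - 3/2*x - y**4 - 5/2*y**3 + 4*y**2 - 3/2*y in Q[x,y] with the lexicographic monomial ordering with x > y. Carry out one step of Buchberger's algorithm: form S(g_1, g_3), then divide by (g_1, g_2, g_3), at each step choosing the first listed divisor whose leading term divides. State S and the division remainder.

lcm(LM(g_1), LM(g_3)) = x**2*y.
S = (lcm/LT(g_1))·g_1 − (lcm/LT(g_3))·g_3 = 3*x**2 + 2*x*y**4 + 5*x*y**3 - 7*x*y**2 + 3*x*y - y**3 - 5/2*y**2 + 7/2*y.
Reduce S modulo (g_1, g_2, g_3) in that order:
  leading term x**2: subtract (3/4)·g_1 from 3*x**2 + 2*x*y**4 + 5*x*y**3 - 7*x*y**2 + 3*x*y - y**3 - 5/2*y**2 + 7/2*y → 2*x*y**4 + 5*x*y**3 - 7*x*y**2 - y**3 + 1/2*y**2 + 11*y - 21/2
  leading term x*y**4: subtract (-1/2*y**2)·g_2 from 2*x*y**4 + 5*x*y**3 - 7*x*y**2 - y**3 + 1/2*y**2 + 11*y - 21/2 → 5*x*y**3 - 7*x*y**2 - 5/2*y**2 + 11*y - 21/2
  leading term x*y**3: subtract (-5/4*y)·g_2 from 5*x*y**3 - 7*x*y**2 - 5/2*y**2 + 11*y - 21/2 → -7*x*y**2 + 7/2*y - 21/2
  leading term x*y**2: subtract (7/4)·g_2 from -7*x*y**2 + 7/2*y - 21/2 → 0
The remainder is 0, so this S-polynomial contributes no new basis element.

S(g_1, g_3) = 3*x**2 + 2*x*y**4 + 5*x*y**3 - 7*x*y**2 + 3*x*y - y**3 - 5/2*y**2 + 7/2*y; remainder on division = 0.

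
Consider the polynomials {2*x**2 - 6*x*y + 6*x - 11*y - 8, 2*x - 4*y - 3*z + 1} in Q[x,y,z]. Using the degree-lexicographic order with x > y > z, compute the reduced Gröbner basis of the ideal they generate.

G = {y**2 - 3/4*y*z - 9/8*z**2 - 3/2*z + 21/8, x - 2*y - 3/2*z + 1/2}

f_1 = 2*x**2 - 6*x*y + 6*x - 11*y - 8, LT = x**2.
f_2 = 2*x - 4*y - 3*z + 1, LT = x.

S(f_1,f_2): lcm = x**2. S = -x*y + 3/2*x*z + 5/2*x - 11/2*y - 4.
  leading term x*y: subtract (-1/2*y)·f_2 from -x*y + 3/2*x*z + 5/2*x - 11/2*y - 4 → 3/2*x*z - 2*y**2 - 3/2*y*z + 5/2*x - 5*y - 4
  leading term x*z: subtract (3/4*z)·f_2 from 3/2*x*z - 2*y**2 - 3/2*y*z + 5/2*x - 5*y - 4 → -2*y**2 + 3/2*y*z + 9/4*z**2 + 5/2*x - 5*y - 3/4*z - 4
  leading term y**2: no divisor's leading term divides it; move -2*y**2 to the remainder.
  leading term y*z: no divisor's leading term divides it; move 3/2*y*z to the remainder.
  leading term z**2: no divisor's leading term divides it; move 9/4*z**2 to the remainder.
  leading term x: subtract (5/4)·f_2 from 5/2*x - 5*y - 3/4*z - 4 → 3*z - 21/4
  leading term z: no divisor's leading term divides it; move 3*z to the remainder.
  leading term 1: no divisor's leading term divides it; move -21/4 to the remainder.
  remainder -2*y**2 + 3/2*y*z + 9/4*z**2 + 3*z - 21/4 ≠ 0; add g_3 = -2*y**2 + 3/2*y*z + 9/4*z**2 + 3*z - 21/4 to the basis.

S(f_1,g_3): leading monomials are coprime, so the S-polynomial reduces to 0 (Buchberger's first criterion).
S(f_2,g_3): leading monomials are coprime, so the S-polynomial reduces to 0 (Buchberger's first criterion).
Every S-polynomial of the final basis reduces to 0, so we have a Gröbner basis.
Inter-reduce: drop elements whose leading term is divisible by another's, tail-reduce, and make monic.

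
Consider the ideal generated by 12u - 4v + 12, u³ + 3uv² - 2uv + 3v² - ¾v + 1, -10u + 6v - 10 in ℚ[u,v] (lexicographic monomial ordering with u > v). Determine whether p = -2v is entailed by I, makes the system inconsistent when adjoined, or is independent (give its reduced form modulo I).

First compute the reduced Gröbner basis of I by Buchberger's algorithm.
f_1 = 12u - 4v + 12, LT = u.
f_2 = u³ + 3uv² - 2uv + 3v² - ¾v + 1, LT = u³.
f_3 = -10u + 6v - 10, LT = u.

S(f_1,f_2): lcm = u³. S = -⅓u²v + u² - 3uv² + 2uv - 3v² + ¾v - 1.
  reduce S modulo (f_1, f_2, f_3):
  remainder -28/27v³ + v² - 9/4v ≠ 0; add h_4 = -28/27v³ + v² - 9/4v to the basis.

S(f_1,f_3): lcm = u. S = 4/15v.
  reduce S modulo (f_1, f_2, f_3, h_4):
  remainder 4/15v ≠ 0; add h_5 = 4/15v to the basis.

The other S-polynomials (S(f_2,f_3), S(f_1,h_4), S(f_2,h_4), S(f_3,h_4), S(f_1,h_5), S(f_2,h_5), S(f_3,h_5), S(h_4,h_5)) all reduce to 0 modulo the current basis, so we have a Gröbner basis.
Inter-reduce: drop elements whose leading term is divisible by another's, tail-reduce, and make monic.
Reduced Gröbner basis: {u + 1, v}.
Label its elements g_1 = u + 1, g_2 = v.

Reduce p = -2v modulo G:
  leading term v: subtract (-2)·g_2 from -2v → 0
  normal form = 0.
Since the normal form is 0, p ∈ I.

The remainder on division by a Gröbner basis is unique — it is the normal form.

-2v lies in I (it reduces to 0).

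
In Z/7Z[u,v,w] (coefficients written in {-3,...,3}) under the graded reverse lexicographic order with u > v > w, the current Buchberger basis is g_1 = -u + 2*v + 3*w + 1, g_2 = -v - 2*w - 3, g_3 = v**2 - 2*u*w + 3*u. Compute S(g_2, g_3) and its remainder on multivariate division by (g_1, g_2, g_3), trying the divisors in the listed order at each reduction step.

lcm(LM(g_2), LM(g_3)) = v**2.
S = (lcm/LT(g_2))·g_2 − (lcm/LT(g_3))·g_3 = 2*u*w + 2*v*w - 3*u + 3*v.
Reduce S modulo (g_1, g_2, g_3) in that order:
  leading term u*w: subtract (-2*w)·g_1 from 2*u*w + 2*v*w - 3*u + 3*v → -v*w - w**2 - 3*u + 3*v + 2*w
  leading term v*w: subtract (w)·g_2 from -v*w - w**2 - 3*u + 3*v + 2*w → w**2 - 3*u + 3*v - 2*w
  leading term w**2: no divisor's leading term divides it; move w**2 to the remainder.
  leading term u: subtract (3)·g_1 from -3*u + 3*v - 2*w → -3*v + 3*w - 3
  leading term v: subtract (3)·g_2 from -3*v + 3*w - 3 → 2*w - 1
  leading term w: no divisor's leading term divides it; move 2*w to the remainder.
  leading term 1: no divisor's leading term divides it; move -1 to the remainder.
The remainder w**2 + 2*w - 1 is nonzero, so it would be added as the next basis element.
An S-polynomial is built so that the two leading terms cancel; whether anything survives reduction is exactly the Gröbner-basis criterion.

S(g_2, g_3) = 2*u*w + 2*v*w - 3*u + 3*v; remainder on division = w**2 + 2*w - 1.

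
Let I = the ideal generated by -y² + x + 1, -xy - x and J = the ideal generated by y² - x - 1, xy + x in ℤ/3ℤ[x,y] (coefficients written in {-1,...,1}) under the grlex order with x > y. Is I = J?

Two ideals are equal iff their reduced Gröbner bases coincide (the reduced basis is unique for a fixed ordering).
Buchberger on the first generating set:
f_1 = -y² + x + 1, LT = y².
f_2 = -xy - x, LT = xy.

S(f_1,f_2): lcm = xy². S = -x² - xy - x.
  leading term x²: no divisor's leading term divides it; move -x² to the remainder.
  leading term xy: subtract (1)·f_2 from -xy - x → 0
  remainder -x² ≠ 0; add g_3 = -x² to the basis.

S(f_1,g_3): leading monomials are coprime, so the S-polynomial reduces to 0 (Buchberger's first criterion).
S(f_2,g_3): lcm = x²y. S = x².
  leading term x²: subtract (-1)·g_3 from x² → 0
  remainder 0.

Every S-polynomial of the final basis reduces to 0, so we have a Gröbner basis.
Inter-reduce: drop elements whose leading term is divisible by another's, tail-reduce, and make monic.
Reduced Gröbner basis: {x², xy + x, y² - x - 1}.

Buchberger on the second generating set:
h_1 = y² - x - 1, LT = y².
h_2 = xy + x, LT = xy.

S(h_1,h_2): lcm = xy². S = -x² - xy - x.
  leading term x²: no divisor's leading term divides it; move -x² to the remainder.
  leading term xy: subtract (-1)·h_2 from -xy - x → 0
  remainder -x² ≠ 0; add k_3 = -x² to the basis.

S(h_1,k_3): leading monomials are coprime, so the S-polynomial reduces to 0 (Buchberger's first criterion).
S(h_2,k_3): lcm = x²y. S = x².
  leading term x²: subtract (-1)·k_3 from x² → 0
  remainder 0.

Every S-polynomial of the final basis reduces to 0, so we have a Gröbner basis.
Inter-reduce: drop elements whose leading term is divisible by another's, tail-reduce, and make monic.
Reduced Gröbner basis: {x², xy + x, y² - x - 1}.

The two bases agree; hence the ideals are identical.

Yes, the ideals are equal.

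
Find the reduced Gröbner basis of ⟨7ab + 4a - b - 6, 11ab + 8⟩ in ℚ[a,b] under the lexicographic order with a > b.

f_1 = 7ab + 4a - b - 6, LT = ab.
f_2 = 11ab + 8, LT = ab.

S(f_1,f_2): lcm = ab. S = 4/7a - 1/7b - 122/77.
  leading term a: no divisor's leading term divides it; move 4/7a to the remainder.
  leading term b: no divisor's leading term divides it; move -1/7b to the remainder.
  leading term 1: no divisor's leading term divides it; move -122/77 to the remainder.
  remainder 4/7a - 1/7b - 122/77 ≠ 0; add g_3 = 4/7a - 1/7b - 122/77 to the basis.

S(f_1,g_3): lcm = ab. S = 4/7a + ¼b² + 405/154b - 6/7.
  leading term a: subtract (1)·g_3 from 4/7a + ¼b² + 405/154b - 6/7 → ¼b² + 61/22b + 8/11
  leading term b²: no divisor's leading term divides it; move ¼b² to the remainder.
  leading term b: no divisor's leading term divides it; move 61/22b to the remainder.
  leading term 1: no divisor's leading term divides it; move 8/11 to the remainder.
  remainder ¼b² + 61/22b + 8/11 ≠ 0; add g_4 = ¼b² + 61/22b + 8/11 to the basis.

The other S-polynomials (S(f_2,g_3), S(f_1,g_4), S(f_2,g_4), S(g_3,g_4)) all reduce to 0 modulo the current basis, so we have a Gröbner basis.
Inter-reduce: drop elements whose leading term is divisible by another's, tail-reduce, and make monic.

G = {a - ¼b - 61/22, b² + 122/11b + 32/11}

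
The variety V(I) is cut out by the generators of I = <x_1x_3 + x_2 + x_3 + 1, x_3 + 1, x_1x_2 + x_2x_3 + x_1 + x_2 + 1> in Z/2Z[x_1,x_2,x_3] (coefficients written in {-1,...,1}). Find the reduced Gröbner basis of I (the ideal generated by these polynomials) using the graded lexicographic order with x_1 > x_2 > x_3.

f_1 = x_1x_3 + x_2 + x_3 + 1, LT = x_1x_3.
f_2 = x_3 + 1, LT = x_3.
f_3 = x_1x_2 + x_2x_3 + x_1 + x_2 + 1, LT = x_1x_2.

S(f_1,f_2): lcm = x_1x_3. S = x_1 + x_2 + x_3 + 1.
  leading term x_1: no divisor's leading term divides it; move x_1 to the remainder.
  leading term x_2: no divisor's leading term divides it; move x_2 to the remainder.
  leading term x_3: subtract (1)·f_2 from x_3 + 1 → 0
  remainder x_1 + x_2 ≠ 0; add g_4 = x_1 + x_2 to the basis.

S(f_1,f_3): lcm = x_1x_2x_3. S = x_2x_3^{2} + x_1x_3 + x_2^{2} + x_2 + x_3.
  leading term x_2x_3^{2}: subtract (x_2x_3)·f_2 from x_2x_3^{2} + x_1x_3 + x_2^{2} + x_2 + x_3 → x_1x_3 + x_2^{2} + x_2x_3 + x_2 + x_3
  leading term x_1x_3: subtract (1)·f_1 from x_1x_3 + x_2^{2} + x_2x_3 + x_2 + x_3 → x_2^{2} + x_2x_3 + 1
  leading term x_2^{2}: no divisor's leading term divides it; move x_2^{2} to the remainder.
  leading term x_2x_3: subtract (x_2)·f_2 from x_2x_3 + 1 → x_2 + 1
  leading term x_2: no divisor's leading term divides it; move x_2 to the remainder.
  leading term 1: no divisor's leading term divides it; move 1 to the remainder.
  remainder x_2^{2} + x_2 + 1 ≠ 0; add g_5 = x_2^{2} + x_2 + 1 to the basis.

The other S-polynomials (S(f_2,f_3), S(f_1,g_4), S(f_2,g_4), S(f_3,g_4), S(f_1,g_5), S(f_2,g_5), S(f_3,g_5), S(g_4,g_5)) all reduce to 0 modulo the current basis, so we have a Gröbner basis.
Inter-reduce: drop elements whose leading term is divisible by another's, tail-reduce, and make monic.

G = {x_2^{2} + x_2 + 1, x_1 + x_2, x_3 + 1}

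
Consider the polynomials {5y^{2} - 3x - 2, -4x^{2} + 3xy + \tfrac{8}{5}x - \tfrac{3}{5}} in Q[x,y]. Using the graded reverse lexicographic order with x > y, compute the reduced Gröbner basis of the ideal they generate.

Buchberger's algorithm terminates because the ascending chain of leading-term ideals stabilizes.

f_1 = 5y^{2} - 3x - 2, LT = y^{2}.
f_2 = -4x^{2} + 3xy + \tfrac{8}{5}x - \tfrac{3}{5}, LT = x^{2}.

S(f_1,f_2): leading monomials are coprime, so the S-polynomial reduces to 0 (Buchberger's first criterion).
Every S-polynomial of the final basis reduces to 0, so we have a Gröbner basis.

G = {x^{2} - \tfrac{3}{4}xy - \tfrac{2}{5}x + \tfrac{3}{20}, y^{2} - \tfrac{3}{5}x - \tfrac{2}{5}}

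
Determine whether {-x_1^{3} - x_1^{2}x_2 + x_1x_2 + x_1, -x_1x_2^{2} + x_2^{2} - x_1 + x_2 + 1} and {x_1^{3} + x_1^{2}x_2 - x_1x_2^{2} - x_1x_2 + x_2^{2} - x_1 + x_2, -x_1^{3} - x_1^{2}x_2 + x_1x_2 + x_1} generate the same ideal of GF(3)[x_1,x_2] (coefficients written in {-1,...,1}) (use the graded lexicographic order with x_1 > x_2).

Since reduced Gröbner bases are canonical representatives of ideals under a given ordering, it suffices to compute and compare them.
Buchberger on the first generating set:
f_1 = -x_1^{3} - x_1^{2}x_2 + x_1x_2 + x_1, LT = x_1^{3}.
f_2 = -x_1x_2^{2} + x_2^{2} - x_1 + x_2 + 1, LT = x_1x_2^{2}.

S(f_1,f_2): lcm = x_1^{3}x_2^{2}. S = x_1^{2}x_2^{3} + x_1^{2}x_2^{2} - x_1x_2^{3} - x_1^{3} + x_1^{2}x_2 - x_1x_2^{2} + x_1^{2}.
  reduce S modulo (f_1, f_2):
  remainder x_1^{2}x_2 + x_1x_2 + x_2^{2} - x_1 + x_2 + 1 ≠ 0; add g_3 = x_1^{2}x_2 + x_1x_2 + x_2^{2} - x_1 + x_2 + 1 to the basis.

S(f_2,g_3): lcm = x_1^{2}x_2^{2}. S = x_1x_2^{2} - x_2^{3} + x_1^{2} - x_2^{2} - x_1 - x_2.
  reduce S modulo (f_1, f_2, g_3):
  remainder -x_2^{3} + x_1^{2} + x_1 + 1 ≠ 0; add g_4 = -x_2^{3} + x_1^{2} + x_1 + 1 to the basis.

The other S-polynomials (S(f_1,g_3), S(f_1,g_4), S(f_2,g_4), S(g_3,g_4)) all reduce to 0 modulo the current basis, so we have a Gröbner basis.
Inter-reduce: drop elements whose leading term is divisible by another's, tail-reduce, and make monic.
Reduced Gröbner basis: {x_1^{3} + x_1x_2 - x_2^{2} - x_2 - 1, x_1^{2}x_2 + x_1x_2 + x_2^{2} - x_1 + x_2 + 1, x_1x_2^{2} - x_2^{2} + x_1 - x_2 - 1, x_2^{3} - x_1^{2} - x_1 - 1}.

Buchberger on the second generating set:
h_1 = x_1^{3} + x_1^{2}x_2 - x_1x_2^{2} - x_1x_2 + x_2^{2} - x_1 + x_2, LT = x_1^{3}.
h_2 = -x_1^{3} - x_1^{2}x_2 + x_1x_2 + x_1, LT = x_1^{3}.

S(h_1,h_2): lcm = x_1^{3}. S = -x_1x_2^{2} + x_2^{2} + x_2.
  reduce S modulo (h_1, h_2):
  remainder -x_1x_2^{2} + x_2^{2} + x_2 ≠ 0; add k_3 = -x_1x_2^{2} + x_2^{2} + x_2 to the basis.

S(h_1,k_3): lcm = x_1^{3}x_2^{2}. S = x_1^{2}x_2^{3} - x_1x_2^{4} + x_1^{2}x_2^{2} - x_1x_2^{3} + x_2^{4} + x_1^{2}x_2 - x_1x_2^{2} + x_2^{3}.
  reduce S modulo (h_1, h_2, k_3):
  remainder x_1^{2}x_2 + x_1x_2 + x_2^{2} + x_2 ≠ 0; add k_4 = x_1^{2}x_2 + x_1x_2 + x_2^{2} + x_2 to the basis.

S(k_3,k_4): lcm = x_1^{2}x_2^{2}. S = x_1x_2^{2} - x_2^{3} - x_1x_2 - x_2^{2}.
  reduce S modulo (h_1, h_2, k_3, k_4):
  remainder -x_2^{3} - x_1x_2 + x_2 ≠ 0; add k_5 = -x_2^{3} - x_1x_2 + x_2 to the basis.

The other S-polynomials (S(h_2,k_3), S(h_1,k_4), S(h_2,k_4), S(h_1,k_5), S(h_2,k_5), S(k_3,k_5), S(k_4,k_5)) all reduce to 0 modulo the current basis, so we have a Gröbner basis.
Inter-reduce: drop elements whose leading term is divisible by another's, tail-reduce, and make monic.
Reduced Gröbner basis: {x_1^{3} + x_1x_2 - x_2^{2} - x_1 - x_2, x_1^{2}x_2 + x_1x_2 + x_2^{2} + x_2, x_1x_2^{2} - x_2^{2} - x_2, x_2^{3} + x_1x_2 - x_2}.

The bases are distinct; the ideals are different.
The same test decides containment: I ⊆ J iff every generator of I reduces to 0 modulo a Gröbner basis of J.

No, the ideals differ.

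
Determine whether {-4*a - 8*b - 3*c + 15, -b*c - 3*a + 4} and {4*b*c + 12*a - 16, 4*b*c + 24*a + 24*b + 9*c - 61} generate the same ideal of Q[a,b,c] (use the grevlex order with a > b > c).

Yes, the ideals are equal.

For a fixed monomial order, each ideal has a unique reduced Gröbner basis; comparing bases decides equality.
Buchberger on the first generating set:
f_1 = -4*a - 8*b - 3*c + 15, LT = a.
f_2 = -b*c - 3*a + 4, LT = b*c.

The S-polynomials (S(f_1,f_2)) all reduce to 0 modulo the current basis, so we have a Gröbner basis.
Inter-reduce: drop elements whose leading term is divisible by another's, tail-reduce, and make monic.
Reduced Gröbner basis: {b*c - 6*b - 9/4*c + 29/4, a + 2*b + 3/4*c - 15/4}.

Buchberger on the second generating set:
h_1 = 4*b*c + 12*a - 16, LT = b*c.
h_2 = 4*b*c + 24*a + 24*b + 9*c - 61, LT = b*c.

S(h_1,h_2): lcm = b*c. S = -3*a - 6*b - 9/4*c + 45/4.
  leading term a: no divisor's leading term divides it; move -3*a to the remainder.
  leading term b: no divisor's leading term divides it; move -6*b to the remainder.
  leading term c: no divisor's leading term divides it; move -9/4*c to the remainder.
  leading term 1: no divisor's leading term divides it; move 45/4 to the remainder.
  remainder -3*a - 6*b - 9/4*c + 45/4 ≠ 0; add k_3 = -3*a - 6*b - 9/4*c + 45/4 to the basis.

The other S-polynomials (S(h_1,k_3), S(h_2,k_3)) all reduce to 0 modulo the current basis, so we have a Gröbner basis.
Inter-reduce: drop elements whose leading term is divisible by another's, tail-reduce, and make monic.
Reduced Gröbner basis: {b*c - 6*b - 9/4*c + 29/4, a + 2*b + 3/4*c - 15/4}.

The two bases agree; hence the ideals are identical.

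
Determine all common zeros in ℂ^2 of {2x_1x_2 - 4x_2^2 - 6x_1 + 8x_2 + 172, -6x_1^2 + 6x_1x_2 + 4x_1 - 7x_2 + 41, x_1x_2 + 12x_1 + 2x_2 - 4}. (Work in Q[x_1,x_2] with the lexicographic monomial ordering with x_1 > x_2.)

{(2, -5)}

Compute a lex Gröbner basis by Buchberger's algorithm.
f_1 = 2x_1x_2 - 6x_1 - 4x_2^2 + 8x_2 + 172, LT = x_1x_2.
f_2 = -6x_1^2 + 6x_1x_2 + 4x_1 - 7x_2 + 41, LT = x_1^2.
f_3 = x_1x_2 + 12x_1 + 2x_2 - 4, LT = x_1x_2.

S(f_1,f_2): lcm = x_1^2x_2. S = -3x_1^2 - x_1x_2^2 + 14/3x_1x_2 + 86x_1 - 7/6x_2^2 + 41/6x_2.
  reduce S modulo (f_1, f_2, f_3):
  remainder 80x_1 - 2x_2^3 + 1/6x_2^2 + 305/3x_2 + 565/6 ≠ 0; add h_4 = 80x_1 - 2x_2^3 + 1/6x_2^2 + 305/3x_2 + 565/6 to the basis.

S(f_1,f_3): lcm = x_1x_2. S = -15x_1 - 2x_2^2 + 2x_2 + 90.
  reduce S modulo (f_1, f_2, f_3, h_4):
  remainder -3/8x_2^3 - 63/32x_2^2 + 337/16x_2 + 3445/32 ≠ 0; add h_5 = -3/8x_2^3 - 63/32x_2^2 + 337/16x_2 + 3445/32 to the basis.

S(f_2,f_3): lcm = x_1^2x_2. S = -12x_1^2 - x_1x_2^2 - 8/3x_1x_2 + 4x_1 + 7/6x_2^2 - 41/6x_2.
  reduce S modulo (f_1, f_2, f_3, h_4, h_5):
  remainder -181/15x_2^2 + 439/10x_2 + 3127/6 ≠ 0; add h_6 = -181/15x_2^2 + 439/10x_2 + 3127/6 to the basis.

S(f_1,h_4): lcm = x_1x_2. S = -3x_1 + 1/40x_2^4 - 1/480x_2^3 - 157/48x_2^2 + 271/96x_2 + 86.
  reduce S modulo (f_1, f_2, f_3, h_4, h_5, h_6):
  remainder -22093/32580x_2 - 22093/6516 ≠ 0; add h_7 = -22093/32580x_2 - 22093/6516 to the basis.

The other S-polynomials (S(f_2,h_4), S(f_3,h_4), S(f_1,h_5), S(f_2,h_5), S(f_3,h_5), S(h_4,h_5), S(f_1,h_6), S(f_2,h_6), S(f_3,h_6), S(h_4,h_6), S(h_5,h_6), S(f_1,h_7), S(f_2,h_7), S(f_3,h_7), S(h_4,h_7), S(h_5,h_7), S(h_6,h_7)) all reduce to 0 modulo the current basis, so we have a Gröbner basis.
Inter-reduce: drop elements whose leading term is divisible by another's, tail-reduce, and make monic.
Reduced Gröbner basis: {x_1 - 2, x_2 + 5}.

From the last basis element, x_2 + 5 = 0, so x_2 takes values in {-5}. Each choice, substituted upward through the basis, yields the corresponding point(s) of the solution set.
  x_2 = -5: the earlier basis element becomes x_1 - 2 = 0, giving x_1 = 2 — point (2, -5).
Zero-dimensionality of the ideal guarantees finitely many solutions over ℂ.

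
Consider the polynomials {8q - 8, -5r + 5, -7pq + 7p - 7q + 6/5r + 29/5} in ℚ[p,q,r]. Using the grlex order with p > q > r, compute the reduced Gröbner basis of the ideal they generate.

G = {q - 1, r - 1}

f_1 = 8q - 8, LT = q.
f_2 = -5r + 5, LT = r.
f_3 = -7pq + 7p - 7q + 6/5r + 29/5, LT = pq.

The S-polynomials (S(f_1,f_2), S(f_1,f_3), S(f_2,f_3)) all reduce to 0 modulo the current basis, so we have a Gröbner basis.
Inter-reduce: drop elements whose leading term is divisible by another's, tail-reduce, and make monic.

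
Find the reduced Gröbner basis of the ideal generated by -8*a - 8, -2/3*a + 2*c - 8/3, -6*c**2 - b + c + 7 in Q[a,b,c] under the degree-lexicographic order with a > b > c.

Buchberger's algorithm terminates because the ascending chain of leading-term ideals stabilizes.

f_1 = -8*a - 8, LT = a.
f_2 = -2/3*a + 2*c - 8/3, LT = a.
f_3 = -6*c**2 - b + c + 7, LT = c**2.

S(f_1,f_2): lcm = a. S = 3*c - 3.
  leading term c: no divisor's leading term divides it; move 3*c to the remainder.
  leading term 1: no divisor's leading term divides it; move -3 to the remainder.
  remainder 3*c - 3 ≠ 0; add g_4 = 3*c - 3 to the basis.

S(f_1,f_3): leading monomials are coprime, so the S-polynomial reduces to 0 (Buchberger's first criterion).
S(f_2,f_3): leading monomials are coprime, so the S-polynomial reduces to 0 (Buchberger's first criterion).
S(f_1,g_4): leading monomials are coprime, so the S-polynomial reduces to 0 (Buchberger's first criterion).
S(f_2,g_4): leading monomials are coprime, so the S-polynomial reduces to 0 (Buchberger's first criterion).
S(f_3,g_4): lcm = c**2. S = 1/6*b + 5/6*c - 7/6.
  leading term b: no divisor's leading term divides it; move 1/6*b to the remainder.
  leading term c: subtract (5/18)·g_4 from 5/6*c - 7/6 → -1/3
  leading term 1: no divisor's leading term divides it; move -1/3 to the remainder.
  remainder 1/6*b - 1/3 ≠ 0; add g_5 = 1/6*b - 1/3 to the basis.

S(f_1,g_5): leading monomials are coprime, so the S-polynomial reduces to 0 (Buchberger's first criterion).
S(f_2,g_5): leading monomials are coprime, so the S-polynomial reduces to 0 (Buchberger's first criterion).
S(f_3,g_5): leading monomials are coprime, so the S-polynomial reduces to 0 (Buchberger's first criterion).
S(g_4,g_5): leading monomials are coprime, so the S-polynomial reduces to 0 (Buchberger's first criterion).
Every S-polynomial of the final basis reduces to 0, so we have a Gröbner basis.
Inter-reduce: drop elements whose leading term is divisible by another's, tail-reduce, and make monic.

G = {a + 1, b - 2, c - 1}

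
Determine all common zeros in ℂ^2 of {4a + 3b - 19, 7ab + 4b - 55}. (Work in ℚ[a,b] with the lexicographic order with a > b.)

{(89/28, 44/21), (1, 5)}

Compute a lex Gröbner basis by Buchberger's algorithm.
f_1 = 4a + 3b - 19, LT = a.
f_2 = 7ab + 4b - 55, LT = ab.

S(f_1,f_2): lcm = ab. S = ¾b² - 149/28b + 55/7.
  leading term b²: no divisor's leading term divides it; move ¾b² to the remainder.
  leading term b: no divisor's leading term divides it; move -149/28b to the remainder.
  leading term 1: no divisor's leading term divides it; move 55/7 to the remainder.
  remainder ¾b² - 149/28b + 55/7 ≠ 0; add h_3 = ¾b² - 149/28b + 55/7 to the basis.

The other S-polynomials (S(f_1,h_3), S(f_2,h_3)) all reduce to 0 modulo the current basis, so we have a Gröbner basis.
Inter-reduce: drop elements whose leading term is divisible by another's, tail-reduce, and make monic.
Reduced Gröbner basis: {a + ¾b - 19/4, b² - 149/21b + 220/21}.

A lex Gröbner basis eliminates variables successively. Here b² - 149/21b + 220/21 depends only on b, with roots {44/21, 5}; lifting each root through the earlier basis elements recovers the full solutions.
  b = 44/21: the earlier basis element becomes a - 89/28 = 0, giving a = 89/28 — point (89/28, 44/21).
  b = 5: the earlier basis element becomes a - 1 = 0, giving a = 1 — point (1, 5).
Check: every point annihilates each of the original generators.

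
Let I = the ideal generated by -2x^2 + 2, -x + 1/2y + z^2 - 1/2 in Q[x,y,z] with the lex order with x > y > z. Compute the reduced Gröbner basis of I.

G = {x - 1/2y - z^2 + 1/2, y^2 + 4yz^2 - 2y + 4z^4 - 4z^2 - 3}

f_1 = -2x^2 + 2, LT = x^2.
f_2 = -x + 1/2y + z^2 - 1/2, LT = x.

S(f_1,f_2): lcm = x^2. S = 1/2xy + xz^2 - 1/2x - 1.
  leading term xy: subtract (-1/2y)·f_2 from 1/2xy + xz^2 - 1/2x - 1 → xz^2 - 1/2x + 1/4y^2 + 1/2yz^2 - 1/4y - 1
  leading term xz^2: subtract (-z^2)·f_2 from xz^2 - 1/2x + 1/4y^2 + 1/2yz^2 - 1/4y - 1 → -1/2x + 1/4y^2 + yz^2 - 1/4y + z^4 - 1/2z^2 - 1
  leading term x: subtract (1/2)·f_2 from -1/2x + 1/4y^2 + yz^2 - 1/4y + z^4 - 1/2z^2 - 1 → 1/4y^2 + yz^2 - 1/2y + z^4 - z^2 - 3/4
  leading term y^2: no divisor's leading term divides it; move 1/4y^2 to the remainder.
  leading term yz^2: no divisor's leading term divides it; move yz^2 to the remainder.
  leading term y: no divisor's leading term divides it; move -1/2y to the remainder.
  leading term z^4: no divisor's leading term divides it; move z^4 to the remainder.
  leading term z^2: no divisor's leading term divides it; move -z^2 to the remainder.
  leading term 1: no divisor's leading term divides it; move -3/4 to the remainder.
  remainder 1/4y^2 + yz^2 - 1/2y + z^4 - z^2 - 3/4 ≠ 0; add g_3 = 1/4y^2 + yz^2 - 1/2y + z^4 - z^2 - 3/4 to the basis.

The other S-polynomials (S(f_1,g_3), S(f_2,g_3)) all reduce to 0 modulo the current basis, so we have a Gröbner basis.
Inter-reduce: drop elements whose leading term is divisible by another's, tail-reduce, and make monic.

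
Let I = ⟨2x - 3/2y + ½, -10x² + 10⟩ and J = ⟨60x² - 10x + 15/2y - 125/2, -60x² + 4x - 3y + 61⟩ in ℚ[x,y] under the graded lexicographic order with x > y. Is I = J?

Yes, the ideals are equal.

For a fixed monomial order, each ideal has a unique reduced Gröbner basis; comparing bases decides equality.
Buchberger on the first generating set:
f_1 = 2x - 3/2y + ½, LT = x.
f_2 = -10x² + 10, LT = x².

S(f_1,f_2): lcm = x². S = -¾xy + ¼x + 1.
  leading term xy: subtract (-⅜y)·f_1 from -¾xy + ¼x + 1 → -9/16y² + ¼x + 3/16y + 1
  leading term y²: no divisor's leading term divides it; move -9/16y² to the remainder.
  leading term x: subtract (⅛)·f_1 from ¼x + 3/16y + 1 → ⅜y + 15/16
  leading term y: no divisor's leading term divides it; move ⅜y to the remainder.
  leading term 1: no divisor's leading term divides it; move 15/16 to the remainder.
  remainder -9/16y² + ⅜y + 15/16 ≠ 0; add g_3 = -9/16y² + ⅜y + 15/16 to the basis.

S(f_1,g_3): leading monomials are coprime, so the S-polynomial reduces to 0 (Buchberger's first criterion).
S(f_2,g_3): leading monomials are coprime, so the S-polynomial reduces to 0 (Buchberger's first criterion).
Every S-polynomial of the final basis reduces to 0, so we have a Gröbner basis.
Inter-reduce: drop elements whose leading term is divisible by another's, tail-reduce, and make monic.
Reduced Gröbner basis: {y² - ⅔y - 5/3, x - ¾y + ¼}.

Buchberger on the second generating set:
h_1 = 60x² - 10x + 15/2y - 125/2, LT = x².
h_2 = -60x² + 4x - 3y + 61, LT = x².

S(h_1,h_2): lcm = x². S = -1/10x + 3/40y - 1/40.
  leading term x: no divisor's leading term divides it; move -1/10x to the remainder.
  leading term y: no divisor's leading term divides it; move 3/40y to the remainder.
  leading term 1: no divisor's leading term divides it; move -1/40 to the remainder.
  remainder -1/10x + 3/40y - 1/40 ≠ 0; add k_3 = -1/10x + 3/40y - 1/40 to the basis.

S(h_1,k_3): lcm = x². S = ¾xy - 5/12x + ⅛y - 25/24.
  leading term xy: subtract (-15/2y)·k_3 from ¾xy - 5/12x + ⅛y - 25/24 → 9/16y² - 5/12x - 1/16y - 25/24
  leading term y²: no divisor's leading term divides it; move 9/16y² to the remainder.
  leading term x: subtract (25/6)·k_3 from -5/12x - 1/16y - 25/24 → -⅜y - 15/16
  leading term y: no divisor's leading term divides it; move -⅜y to the remainder.
  leading term 1: no divisor's leading term divides it; move -15/16 to the remainder.
  remainder 9/16y² - ⅜y - 15/16 ≠ 0; add k_4 = 9/16y² - ⅜y - 15/16 to the basis.

S(h_2,k_3): lcm = x². S = ¾xy - 19/60x + 1/20y - 61/60.
  leading term xy: subtract (-15/2y)·k_3 from ¾xy - 19/60x + 1/20y - 61/60 → 9/16y² - 19/60x - 11/80y - 61/60
  leading term y²: subtract (1)·k_4 from 9/16y² - 19/60x - 11/80y - 61/60 → -19/60x + 19/80y - 19/240
  leading term x: subtract (19/6)·k_3 from -19/60x + 19/80y - 19/240 → 0
  remainder 0.

S(h_1,k_4): leading monomials are coprime, so the S-polynomial reduces to 0 (Buchberger's first criterion).
S(h_2,k_4): leading monomials are coprime, so the S-polynomial reduces to 0 (Buchberger's first criterion).
S(k_3,k_4): leading monomials are coprime, so the S-polynomial reduces to 0 (Buchberger's first criterion).
Every S-polynomial of the final basis reduces to 0, so we have a Gröbner basis.
Inter-reduce: drop elements whose leading term is divisible by another's, tail-reduce, and make monic.
Reduced Gröbner basis: {y² - ⅔y - 5/3, x - ¾y + ¼}.

Same reduced basis, so the two generating sets span the same ideal.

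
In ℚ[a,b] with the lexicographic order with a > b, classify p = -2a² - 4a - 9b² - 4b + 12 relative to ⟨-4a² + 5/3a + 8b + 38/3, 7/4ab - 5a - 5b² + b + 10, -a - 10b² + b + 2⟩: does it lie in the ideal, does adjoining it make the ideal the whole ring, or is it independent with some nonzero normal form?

First compute the reduced Gröbner basis of I by Buchberger's algorithm.
f_1 = -4a² + 5/3a + 8b + 38/3, LT = a².
f_2 = 7/4ab - 5a - 5b² + b + 10, LT = ab.
f_3 = -a - 10b² + b + 2, LT = a.

S(f_1,f_2): lcm = a²b. S = 20/7a² + 20/7ab² - 83/84ab - 40/7a - 2b² - 19/6b.
  leading term a²: subtract (-5/7)·f_1 from 20/7a² + 20/7ab² - 83/84ab - 40/7a - 2b² - 19/6b → 20/7ab² - 83/84ab - 95/21a - 2b² + 107/42b + 190/21
  leading term ab²: subtract (80/49b)·f_2 from 20/7ab² - 83/84ab - 95/21a - 2b² + 107/42b + 190/21 → 4219/588ab - 95/21a + 400/49b³ - 178/49b² - 4051/294b + 190/21
  leading term ab: subtract (4219/1029)·f_2 from 4219/588ab - 95/21a + 400/49b³ - 178/49b² - 4051/294b + 190/21 → 5480/343a + 400/49b³ + 17357/1029b² - 12265/686b - 10960/343
  leading term a: subtract (-5480/343)·f_3 from 5480/343a + 400/49b³ + 17357/1029b² - 12265/686b - 10960/343 → 400/49b³ - 147043/1029b² - 1305/686b
  leading term b³: no divisor's leading term divides it; move 400/49b³ to the remainder.
  leading term b²: no divisor's leading term divides it; move -147043/1029b² to the remainder.
  leading term b: no divisor's leading term divides it; move -1305/686b to the remainder.
  remainder 400/49b³ - 147043/1029b² - 1305/686b ≠ 0; add h_4 = 400/49b³ - 147043/1029b² - 1305/686b to the basis.

S(f_1,f_3): lcm = a². S = -10ab² + ab + 19/12a - 2b - 19/6.
  leading term ab²: subtract (-40/7b)·f_2 from -10ab² + ab + 19/12a - 2b - 19/6 → -193/7ab + 19/12a - 200/7b³ + 40/7b² + 386/7b - 19/6
  leading term ab: subtract (-772/49)·f_2 from -193/7ab + 19/12a - 200/7b³ + 40/7b² + 386/7b - 19/6 → -45389/588a - 200/7b³ - 3580/49b² + 3474/49b + 45389/294
  leading term a: subtract (45389/588)·f_3 from -45389/588a - 200/7b³ - 3580/49b² + 3474/49b + 45389/294 → -200/7b³ + 205465/294b² - 3701/588b
  leading term b³: subtract (-7/2)·h_4 from -200/7b³ + 205465/294b² - 3701/588b → 1391/7b² - 272/21b
  leading term b²: no divisor's leading term divides it; move 1391/7b² to the remainder.
  leading term b: no divisor's leading term divides it; move -272/21b to the remainder.
  remainder 1391/7b² - 272/21b ≠ 0; add h_5 = 1391/7b² - 272/21b to the basis.

S(f_2,f_3): lcm = ab. S = -20/7a - 10b³ - 13/7b² + 18/7b + 40/7.
  leading term a: subtract (20/7)·f_3 from -20/7a - 10b³ - 13/7b² + 18/7b + 40/7 → -10b³ + 187/7b² - 2/7b
  leading term b³: subtract (-49/40)·h_4 from -10b³ + 187/7b² - 2/7b → -124603/840b² - 293/112b
  leading term b²: subtract (-124603/166920)·h_5 from -124603/840b² - 293/112b → -12303481/1001520b
  leading term b: no divisor's leading term divides it; move -12303481/1001520b to the remainder.
  remainder -12303481/1001520b ≠ 0; add h_6 = -12303481/1001520b to the basis.

S(f_1,h_4): leading monomials are coprime, so the S-polynomial reduces to 0 (Buchberger's first criterion).
S(f_2,h_4): lcm = ab³. S = 123043/8400ab² + 261/1120ab - 20/7b⁴ + 4/7b³ + 40/7b².
  leading term ab²: subtract (123043/14700b)·f_2 from 123043/8400ab² + 261/1120ab - 20/7b⁴ + 4/7b³ + 40/7b² → 197965/4704ab - 20/7b⁴ + 124723/2940b³ - 39043/14700b² - 123043/1470b
  leading term ab: subtract (197965/8232)·f_2 from 197965/4704ab - 20/7b⁴ + 124723/2940b³ - 39043/14700b² - 123043/1470b → 989825/8232a - 20/7b⁴ + 124723/2940b³ + 8066341/68600b² - 1478343/13720b - 989825/4116
  leading term a: subtract (-989825/8232)·f_3 from 989825/8232a - 20/7b⁴ + 124723/2940b³ + 8066341/68600b² - 1478343/13720b - 989825/4116 → -20/7b⁴ + 124723/2940b³ - 223257227/205800b² + 64262/5145b
  leading term b⁴: subtract (-7/20b)·h_4 from -20/7b⁴ + 124723/2940b³ - 223257227/205800b² + 64262/5145b → -372/49b³ - 55848563/51450b² + 64262/5145b
  leading term b³: subtract (-93/100)·h_4 from -372/49b³ - 55848563/51450b² + 64262/5145b → -5014885/4116b² + 441277/41160b
  leading term b²: subtract (-5014885/817908)·h_5 from -5014885/4116b² + 441277/41160b → -1685576897/24537240b
  leading term b: subtract (274/49)·h_6 from -1685576897/24537240b → 0
  remainder 0.

S(f_3,h_4): leading monomials are coprime, so the S-polynomial reduces to 0 (Buchberger's first criterion).
S(f_1,h_5): leading monomials are coprime, so the S-polynomial reduces to 0 (Buchberger's first criterion).
S(f_2,h_5): lcm = ab². S = -81556/29211ab - 20/7b³ + 4/7b² + 40/7b.
  leading term ab: subtract (-326224/204477)·f_2 from -81556/29211ab - 20/7b³ + 4/7b² + 40/7b → -1631120/204477a - 20/7b³ - 1514276/204477b² + 1494664/204477b + 3262240/204477
  leading term a: subtract (1631120/204477)·f_3 from -1631120/204477a - 20/7b³ - 1514276/204477b² + 1494664/204477b + 3262240/204477 → -20/7b³ + 4932308/68159b² - 136456/204477b
  leading term b³: subtract (-7/20)·h_4 from -20/7b³ + 4932308/68159b² - 136456/204477b → 13057381/584220b² - 311543/233688b
  leading term b²: subtract (13057381/116092860)·h_5 from 13057381/584220b² - 311543/233688b → 86124367/696557160b
  leading term b: subtract (-14/1391)·h_6 from 86124367/696557160b → 0
  remainder 0.

S(f_3,h_5): leading monomials are coprime, so the S-polynomial reduces to 0 (Buchberger's first criterion).
S(h_4,h_5): lcm = b³. S = -67925071/3894800b² - 261/1120b.
  leading term b²: subtract (-67925071/773952400)·h_5 from -67925071/3894800b² - 261/1120b → -6360899677/4643714400b
  leading term b: subtract (1551/13910)·h_6 from -6360899677/4643714400b → 0
  remainder 0.

S(f_1,h_6): leading monomials are coprime, so the S-polynomial reduces to 0 (Buchberger's first criterion).
S(f_2,h_6): lcm = ab. S = -20/7a - 20/7b² + 4/7b + 40/7.
  leading term a: subtract (20/7)·f_3 from -20/7a - 20/7b² + 4/7b + 40/7 → 180/7b² - 16/7b
  leading term b²: subtract (180/1391)·h_5 from 180/7b² - 16/7b → -848/1391b
  leading term b: subtract (610560/12303481)·h_6 from -848/1391b → 0
  remainder 0.

S(f_3,h_6): leading monomials are coprime, so the S-polynomial reduces to 0 (Buchberger's first criterion).
S(h_4,h_6): lcm = b³. S = -147043/8400b² - 261/1120b.
  leading term b²: subtract (-11311/128400)·h_5 from -147043/8400b² - 261/1120b → -1058557/770400b
  leading term b: subtract (13761241/123034810)·h_6 from -1058557/770400b → 0
  remainder 0.

S(h_5,h_6): lcm = b². S = -272/4173b.
  leading term b: subtract (65280/12303481)·h_6 from -272/4173b → 0
  remainder 0.

Every S-polynomial of the final basis reduces to 0, so we have a Gröbner basis.
Inter-reduce: drop elements whose leading term is divisible by another's, tail-reduce, and make monic.
Reduced Gröbner basis: {a - 2, b}.
Label its elements g_1 = a - 2, g_2 = b.

Reduce p = -2a² - 4a - 9b² - 4b + 12 modulo G:
  leading term a²: subtract (-2a)·g_1 from -2a² - 4a - 9b² - 4b + 12 → -8a - 9b² - 4b + 12
  leading term a: subtract (-8)·g_1 from -8a - 9b² - 4b + 12 → -9b² - 4b - 4
  leading term b²: subtract (-9b)·g_2 from -9b² - 4b - 4 → -4b - 4
  leading term b: subtract (-4)·g_2 from -4b - 4 → -4
  leading term 1: no divisor's leading term divides it; move -4 to the remainder.
  normal form = -4.
The normal form is nonzero, so p ∉ I. Since p minus its normal form lies in I, I + (p) = I + (r) where r = -4; decide whether this ideal is the whole ring.
Here r = -4 is a nonzero constant, hence a unit: 1 ∈ I + (p), the Gröbner basis of I + (p) is {1}, and the enlarged system has no common solution — adjoining p is inconsistent.

Adjoining -2a² - 4a - 9b² - 4b + 12 makes the ideal the whole ring: the system is inconsistent.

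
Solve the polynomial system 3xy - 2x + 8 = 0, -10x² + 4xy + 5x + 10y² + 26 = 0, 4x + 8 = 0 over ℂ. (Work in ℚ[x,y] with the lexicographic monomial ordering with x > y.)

{(-2, 2)}

Compute a lex Gröbner basis by Buchberger's algorithm.
f_1 = 3xy - 2x + 8, LT = xy.
f_2 = -10x² + 4xy + 5x + 10y² + 26, LT = x².
f_3 = 4x + 8, LT = x.

S(f_1,f_2): lcm = x²y. S = -⅔x² + ⅖xy² + ½xy + 8/3x + y³ + 13/5y.
  reduce S modulo (f_1, f_2, f_3):
  remainder y³ - ⅔y² + 23/15y - 42/5 ≠ 0; add h_4 = y³ - ⅔y² + 23/15y - 42/5 to the basis.

S(f_1,f_3): lcm = xy. S = -⅔x - 2y + 8/3.
  reduce S modulo (f_1, f_2, f_3, h_4):
  remainder -2y + 4 ≠ 0; add h_5 = -2y + 4 to the basis.

The other S-polynomials (S(f_2,f_3), S(f_1,h_4), S(f_2,h_4), S(f_3,h_4), S(f_1,h_5), S(f_2,h_5), S(f_3,h_5), S(h_4,h_5)) all reduce to 0 modulo the current basis, so we have a Gröbner basis.
Inter-reduce: drop elements whose leading term is divisible by another's, tail-reduce, and make monic.
Reduced Gröbner basis: {x + 2, y - 2}.

Elimination: the polynomial y - 2 lies in the elimination ideal for y, so y ∈ {2}. For each such y, the remaining basis elements (now univariate) give the rest of the solution.
  y = 2: the earlier basis element becomes x + 2 = 0, giving x = -2 — point (-2, 2).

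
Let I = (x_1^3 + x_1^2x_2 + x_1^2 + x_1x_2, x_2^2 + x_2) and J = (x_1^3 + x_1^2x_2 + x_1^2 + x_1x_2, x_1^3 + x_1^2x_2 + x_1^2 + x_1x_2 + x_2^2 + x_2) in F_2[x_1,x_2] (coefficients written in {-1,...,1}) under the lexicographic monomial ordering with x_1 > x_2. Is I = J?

Two ideals are equal iff their reduced Gröbner bases coincide (the reduced basis is unique for a fixed ordering).
Buchberger on the first generating set:
f_1 = x_1^3 + x_1^2x_2 + x_1^2 + x_1x_2, LT = x_1^3.
f_2 = x_2^2 + x_2, LT = x_2^2.

The S-polynomials (S(f_1,f_2)) all reduce to 0 modulo the current basis, so we have a Gröbner basis.
Inter-reduce: drop elements whose leading term is divisible by another's, tail-reduce, and make monic.
Reduced Gröbner basis: {x_1^3 + x_1^2x_2 + x_1^2 + x_1x_2, x_2^2 + x_2}.

Buchberger on the second generating set:
h_1 = x_1^3 + x_1^2x_2 + x_1^2 + x_1x_2, LT = x_1^3.
h_2 = x_1^3 + x_1^2x_2 + x_1^2 + x_1x_2 + x_2^2 + x_2, LT = x_1^3.

S(h_1,h_2): lcm = x_1^3. S = x_2^2 + x_2.
  reduce S modulo (h_1, h_2):
  remainder x_2^2 + x_2 ≠ 0; add k_3 = x_2^2 + x_2 to the basis.

The other S-polynomials (S(h_1,k_3), S(h_2,k_3)) all reduce to 0 modulo the current basis, so we have a Gröbner basis.
Inter-reduce: drop elements whose leading term is divisible by another's, tail-reduce, and make monic.
Reduced Gröbner basis: {x_1^3 + x_1^2x_2 + x_1^2 + x_1x_2, x_2^2 + x_2}.

Same reduced basis, so the two generating sets span the same ideal.

Yes, the ideals are equal.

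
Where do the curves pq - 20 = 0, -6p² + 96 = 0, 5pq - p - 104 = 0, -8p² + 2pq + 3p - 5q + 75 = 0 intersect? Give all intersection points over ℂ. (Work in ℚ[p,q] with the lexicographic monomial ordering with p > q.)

{(-4, -5)}

Compute a lex Gröbner basis by Buchberger's algorithm.
f_1 = pq - 20, LT = pq.
f_2 = -6p² + 96, LT = p².
f_3 = 5pq - p - 104, LT = pq.
f_4 = -8p² + 2pq + 3p - 5q + 75, LT = p².

S(f_1,f_2): lcm = p²q. S = -20p + 16q.
  leading term p: no divisor's leading term divides it; move -20p to the remainder.
  leading term q: no divisor's leading term divides it; move 16q to the remainder.
  remainder -20p + 16q ≠ 0; add h_5 = -20p + 16q to the basis.

S(f_1,f_3): lcm = pq. S = ⅕p + ⅘.
  leading term p: subtract (-1/100)·h_5 from ⅕p + ⅘ → 4/25q + ⅘
  leading term q: no divisor's leading term divides it; move 4/25q to the remainder.
  leading term 1: no divisor's leading term divides it; move ⅘ to the remainder.
  remainder 4/25q + ⅘ ≠ 0; add h_6 = 4/25q + ⅘ to the basis.

The other S-polynomials (S(f_1,f_4), S(f_2,f_3), S(f_2,f_4), S(f_3,f_4), S(f_1,h_5), S(f_2,h_5), S(f_3,h_5), S(f_4,h_5), S(f_1,h_6), S(f_2,h_6), S(f_3,h_6), S(f_4,h_6), S(h_5,h_6)) all reduce to 0 modulo the current basis, so we have a Gröbner basis.
Inter-reduce: drop elements whose leading term is divisible by another's, tail-reduce, and make monic.
Reduced Gröbner basis: {p + 4, q + 5}.

The lex basis is triangular: the last element involves only q. Solving q + 5 = 0 gives q ∈ {-5}; substituting each value into the earlier elements determines the remaining variables.
  q = -5: the earlier basis element becomes p + 4 = 0, giving p = -4 — point (-4, -5).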